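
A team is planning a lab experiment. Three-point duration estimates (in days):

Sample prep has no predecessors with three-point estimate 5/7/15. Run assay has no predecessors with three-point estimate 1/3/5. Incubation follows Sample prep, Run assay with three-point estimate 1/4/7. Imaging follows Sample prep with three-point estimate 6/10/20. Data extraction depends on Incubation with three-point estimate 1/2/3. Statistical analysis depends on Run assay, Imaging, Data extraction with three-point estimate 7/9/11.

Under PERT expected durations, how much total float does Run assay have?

10 days

te_Sample prep = (5 + 4·7 + 15)/6 = 48/6 = 8
te_Run assay = (1 + 4·3 + 5)/6 = 18/6 = 3
te_Incubation = (1 + 4·4 + 7)/6 = 24/6 = 4
te_Imaging = (6 + 4·10 + 20)/6 = 66/6 = 11
te_Data extraction = (1 + 4·2 + 3)/6 = 12/6 = 2
te_Statistical analysis = (7 + 4·9 + 11)/6 = 54/6 = 9

Forward pass:
ES_Sample prep = 0; EF_Sample prep = 8
ES_Run assay = 0; EF_Run assay = 3
ES_Incubation = max(EF_Sample prep=8, EF_Run assay=3) = 8; EF_Incubation = 8+4 = 12
ES_Imaging = 8; EF_Imaging = 8+11 = 19
ES_Data extraction = 12; EF_Data extraction = 12+2 = 14
ES_Statistical analysis = max(EF_Run assay=3, EF_Imaging=19, EF_Data extraction=14) = 19; EF_Statistical analysis = 19+9 = 28
Expected project duration μ = 28 days. Critical path: Sample prep → Imaging → Statistical analysis.

Backward pass:
LF_Statistical analysis = 28; LS_Statistical analysis = 28−9 = 19
LF_Data extraction = LS_Statistical analysis = 19; LS_Data extraction = 19−2 = 17
LF_Imaging = LS_Statistical analysis = 19; LS_Imaging = 19−11 = 8
LF_Incubation = LS_Data extraction = 17; LS_Incubation = 17−4 = 13
LF_Run assay = min(LS_Incubation=13, LS_Statistical analysis=19) = 13; LS_Run assay = 13−3 = 10
LF_Sample prep = min(LS_Incubation=13, LS_Imaging=8) = 8; LS_Sample prep = 8−8 = 0
Slack_Run assay = LS_Run assay − ES_Run assay = 10 − 0 = 10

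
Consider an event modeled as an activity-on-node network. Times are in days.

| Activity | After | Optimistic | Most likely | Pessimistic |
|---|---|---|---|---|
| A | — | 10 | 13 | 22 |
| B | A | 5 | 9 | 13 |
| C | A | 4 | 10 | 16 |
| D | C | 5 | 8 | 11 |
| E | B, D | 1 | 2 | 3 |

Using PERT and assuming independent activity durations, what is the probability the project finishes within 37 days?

0.840

te_A = (10 + 4·13 + 22)/6 = 84/6 = 14; σ²_A = ((22−10)/6)² = 4.000
te_B = (5 + 4·9 + 13)/6 = 54/6 = 9; σ²_B = ((13−5)/6)² = 1.778
te_C = (4 + 4·10 + 16)/6 = 60/6 = 10; σ²_C = ((16−4)/6)² = 4.000
te_D = (5 + 4·8 + 11)/6 = 48/6 = 8; σ²_D = ((11−5)/6)² = 1.000
te_E = (1 + 4·2 + 3)/6 = 12/6 = 2; σ²_E = ((3−1)/6)² = 0.111

Forward pass:
ES_A = 0; EF_A = 14
ES_B = 14; EF_B = 14+9 = 23
ES_C = 14; EF_C = 14+10 = 24
ES_D = 24; EF_D = 24+8 = 32
ES_E = max(EF_B=23, EF_D=32) = 32; EF_E = 32+2 = 34
Expected project duration μ = 34 days. Critical path: A → C → D → E.

Variance along critical path = 4.000 + 4.000 + 1.000 + 0.111 = 9.111; σ = √9.111 = 3.018 days.
Z = (37 − 34) / 3.018 = 0.994
P(T ≤ 37) = Φ(0.994) ≈ 0.840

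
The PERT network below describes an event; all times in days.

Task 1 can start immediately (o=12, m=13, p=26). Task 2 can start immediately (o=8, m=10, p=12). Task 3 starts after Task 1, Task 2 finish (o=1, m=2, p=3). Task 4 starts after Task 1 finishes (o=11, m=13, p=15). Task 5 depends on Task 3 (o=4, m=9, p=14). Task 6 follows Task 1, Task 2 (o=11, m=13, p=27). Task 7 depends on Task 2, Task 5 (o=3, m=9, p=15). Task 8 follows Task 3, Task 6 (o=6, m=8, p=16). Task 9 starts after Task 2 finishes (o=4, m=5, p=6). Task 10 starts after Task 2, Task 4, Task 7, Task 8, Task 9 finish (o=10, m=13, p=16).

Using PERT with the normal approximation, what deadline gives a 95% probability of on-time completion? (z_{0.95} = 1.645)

te_Task 1 = (12 + 4·13 + 26)/6 = 90/6 = 15; σ²_Task 1 = ((26−12)/6)² = 5.444
te_Task 2 = (8 + 4·10 + 12)/6 = 60/6 = 10; σ²_Task 2 = ((12−8)/6)² = 0.444
te_Task 3 = (1 + 4·2 + 3)/6 = 12/6 = 2; σ²_Task 3 = ((3−1)/6)² = 0.111
te_Task 4 = (11 + 4·13 + 15)/6 = 78/6 = 13; σ²_Task 4 = ((15−11)/6)² = 0.444
te_Task 5 = (4 + 4·9 + 14)/6 = 54/6 = 9; σ²_Task 5 = ((14−4)/6)² = 2.778
te_Task 6 = (11 + 4·13 + 27)/6 = 90/6 = 15; σ²_Task 6 = ((27−11)/6)² = 7.111
te_Task 7 = (3 + 4·9 + 15)/6 = 54/6 = 9; σ²_Task 7 = ((15−3)/6)² = 4.000
te_Task 8 = (6 + 4·8 + 16)/6 = 54/6 = 9; σ²_Task 8 = ((16−6)/6)² = 2.778
te_Task 9 = (4 + 4·5 + 6)/6 = 30/6 = 5; σ²_Task 9 = ((6−4)/6)² = 0.111
te_Task 10 = (10 + 4·13 + 16)/6 = 78/6 = 13; σ²_Task 10 = ((16−10)/6)² = 1.000

Forward pass:
ES_Task 1 = 0; EF_Task 1 = 15
ES_Task 2 = 0; EF_Task 2 = 10
ES_Task 3 = max(EF_Task 1=15, EF_Task 2=10) = 15; EF_Task 3 = 15+2 = 17
ES_Task 4 = 15; EF_Task 4 = 15+13 = 28
ES_Task 5 = 17; EF_Task 5 = 17+9 = 26
ES_Task 6 = max(EF_Task 1=15, EF_Task 2=10) = 15; EF_Task 6 = 15+15 = 30
ES_Task 7 = max(EF_Task 2=10, EF_Task 5=26) = 26; EF_Task 7 = 26+9 = 35
ES_Task 8 = max(EF_Task 3=17, EF_Task 6=30) = 30; EF_Task 8 = 30+9 = 39
ES_Task 9 = 10; EF_Task 9 = 10+5 = 15
ES_Task 10 = max(EF_Task 2=10, EF_Task 4=28, EF_Task 7=35, EF_Task 8=39, EF_Task 9=15) = 39; EF_Task 10 = 39+13 = 52
Expected project duration μ = 52 days. Critical path: Task 1 → Task 6 → Task 8 → Task 10.

Variance along critical path = 5.444 + 7.111 + 2.778 + 1.000 = 16.333; σ = 4.041 days.
D = μ + z·σ = 52 + 1.645·4.041 = 58.6 days

58.6 days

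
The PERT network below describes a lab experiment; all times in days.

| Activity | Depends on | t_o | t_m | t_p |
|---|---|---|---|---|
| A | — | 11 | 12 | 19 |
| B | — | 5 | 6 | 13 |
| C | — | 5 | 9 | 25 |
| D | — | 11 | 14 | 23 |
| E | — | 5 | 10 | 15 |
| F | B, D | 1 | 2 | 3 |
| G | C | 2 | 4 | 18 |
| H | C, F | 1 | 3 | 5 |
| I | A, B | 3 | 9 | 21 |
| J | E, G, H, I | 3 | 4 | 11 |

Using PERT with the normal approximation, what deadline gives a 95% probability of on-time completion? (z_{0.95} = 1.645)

33.8 days

te_A = (11 + 4·12 + 19)/6 = 78/6 = 13; σ²_A = ((19−11)/6)² = 1.778
te_B = (5 + 4·6 + 13)/6 = 42/6 = 7; σ²_B = ((13−5)/6)² = 1.778
te_C = (5 + 4·9 + 25)/6 = 66/6 = 11; σ²_C = ((25−5)/6)² = 11.111
te_D = (11 + 4·14 + 23)/6 = 90/6 = 15; σ²_D = ((23−11)/6)² = 4.000
te_E = (5 + 4·10 + 15)/6 = 60/6 = 10; σ²_E = ((15−5)/6)² = 2.778
te_F = (1 + 4·2 + 3)/6 = 12/6 = 2; σ²_F = ((3−1)/6)² = 0.111
te_G = (2 + 4·4 + 18)/6 = 36/6 = 6; σ²_G = ((18−2)/6)² = 7.111
te_H = (1 + 4·3 + 5)/6 = 18/6 = 3; σ²_H = ((5−1)/6)² = 0.444
te_I = (3 + 4·9 + 21)/6 = 60/6 = 10; σ²_I = ((21−3)/6)² = 9.000
te_J = (3 + 4·4 + 11)/6 = 30/6 = 5; σ²_J = ((11−3)/6)² = 1.778

Forward pass:
ES_A = 0; EF_A = 13
ES_B = 0; EF_B = 7
ES_C = 0; EF_C = 11
ES_D = 0; EF_D = 15
ES_E = 0; EF_E = 10
ES_F = max(EF_B=7, EF_D=15) = 15; EF_F = 15+2 = 17
ES_G = 11; EF_G = 11+6 = 17
ES_H = max(EF_C=11, EF_F=17) = 17; EF_H = 17+3 = 20
ES_I = max(EF_A=13, EF_B=7) = 13; EF_I = 13+10 = 23
ES_J = max(EF_E=10, EF_G=17, EF_H=20, EF_I=23) = 23; EF_J = 23+5 = 28
Expected project duration μ = 28 days. Critical path: A → I → J.

Variance along critical path = 1.778 + 9.000 + 1.778 = 12.556; σ = 3.543 days.
D = μ + z·σ = 28 + 1.645·3.543 = 33.8 days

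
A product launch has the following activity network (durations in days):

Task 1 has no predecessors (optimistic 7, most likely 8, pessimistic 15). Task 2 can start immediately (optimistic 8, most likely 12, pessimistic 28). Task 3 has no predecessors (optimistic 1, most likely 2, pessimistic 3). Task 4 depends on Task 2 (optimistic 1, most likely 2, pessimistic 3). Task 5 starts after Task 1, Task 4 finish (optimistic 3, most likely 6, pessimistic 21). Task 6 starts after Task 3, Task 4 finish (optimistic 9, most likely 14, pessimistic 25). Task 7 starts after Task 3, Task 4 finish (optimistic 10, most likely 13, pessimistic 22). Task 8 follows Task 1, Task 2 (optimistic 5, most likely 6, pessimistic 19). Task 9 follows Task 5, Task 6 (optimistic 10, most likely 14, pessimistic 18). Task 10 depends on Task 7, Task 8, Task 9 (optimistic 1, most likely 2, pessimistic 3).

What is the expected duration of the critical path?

47 days

te_Task 1 = (7 + 4·8 + 15)/6 = 54/6 = 9
te_Task 2 = (8 + 4·12 + 28)/6 = 84/6 = 14
te_Task 3 = (1 + 4·2 + 3)/6 = 12/6 = 2
te_Task 4 = (1 + 4·2 + 3)/6 = 12/6 = 2
te_Task 5 = (3 + 4·6 + 21)/6 = 48/6 = 8
te_Task 6 = (9 + 4·14 + 25)/6 = 90/6 = 15
te_Task 7 = (10 + 4·13 + 22)/6 = 84/6 = 14
te_Task 8 = (5 + 4·6 + 19)/6 = 48/6 = 8
te_Task 9 = (10 + 4·14 + 18)/6 = 84/6 = 14
te_Task 10 = (1 + 4·2 + 3)/6 = 12/6 = 2

Forward pass:
ES_Task 1 = 0; EF_Task 1 = 9
ES_Task 2 = 0; EF_Task 2 = 14
ES_Task 3 = 0; EF_Task 3 = 2
ES_Task 4 = 14; EF_Task 4 = 14+2 = 16
ES_Task 5 = max(EF_Task 1=9, EF_Task 4=16) = 16; EF_Task 5 = 16+8 = 24
ES_Task 6 = max(EF_Task 3=2, EF_Task 4=16) = 16; EF_Task 6 = 16+15 = 31
ES_Task 7 = max(EF_Task 3=2, EF_Task 4=16) = 16; EF_Task 7 = 16+14 = 30
ES_Task 8 = max(EF_Task 1=9, EF_Task 2=14) = 14; EF_Task 8 = 14+8 = 22
ES_Task 9 = max(EF_Task 5=24, EF_Task 6=31) = 31; EF_Task 9 = 31+14 = 45
ES_Task 10 = max(EF_Task 7=30, EF_Task 8=22, EF_Task 9=45) = 45; EF_Task 10 = 45+2 = 47
Expected project duration μ = 47 days. Critical path: Task 2 → Task 4 → Task 6 → Task 9 → Task 10.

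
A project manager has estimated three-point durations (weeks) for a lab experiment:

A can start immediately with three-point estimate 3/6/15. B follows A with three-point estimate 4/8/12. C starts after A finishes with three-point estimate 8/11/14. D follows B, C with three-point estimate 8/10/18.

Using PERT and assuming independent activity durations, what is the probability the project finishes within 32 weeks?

0.859

te_A = (3 + 4·6 + 15)/6 = 42/6 = 7; σ²_A = ((15−3)/6)² = 4.000
te_B = (4 + 4·8 + 12)/6 = 48/6 = 8; σ²_B = ((12−4)/6)² = 1.778
te_C = (8 + 4·11 + 14)/6 = 66/6 = 11; σ²_C = ((14−8)/6)² = 1.000
te_D = (8 + 4·10 + 18)/6 = 66/6 = 11; σ²_D = ((18−8)/6)² = 2.778

Forward pass:
ES_A = 0; EF_A = 7
ES_B = 7; EF_B = 7+8 = 15
ES_C = 7; EF_C = 7+11 = 18
ES_D = max(EF_B=15, EF_C=18) = 18; EF_D = 18+11 = 29
Expected project duration μ = 29 weeks. Critical path: A → C → D.

Variance along critical path = 4.000 + 1.000 + 2.778 = 7.778; σ = √7.778 = 2.789 weeks.
Z = (32 − 29) / 2.789 = 1.076
P(T ≤ 32) = Φ(1.076) ≈ 0.859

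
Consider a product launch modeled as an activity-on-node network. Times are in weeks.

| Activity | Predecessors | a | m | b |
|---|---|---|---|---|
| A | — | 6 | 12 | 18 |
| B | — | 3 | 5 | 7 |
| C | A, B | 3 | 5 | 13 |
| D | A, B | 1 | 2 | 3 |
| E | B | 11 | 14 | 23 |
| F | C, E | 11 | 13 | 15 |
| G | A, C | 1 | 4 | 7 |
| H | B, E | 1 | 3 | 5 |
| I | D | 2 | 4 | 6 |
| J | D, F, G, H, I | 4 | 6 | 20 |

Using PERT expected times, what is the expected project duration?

41 weeks

te_A = (6 + 4·12 + 18)/6 = 72/6 = 12
te_B = (3 + 4·5 + 7)/6 = 30/6 = 5
te_C = (3 + 4·5 + 13)/6 = 36/6 = 6
te_D = (1 + 4·2 + 3)/6 = 12/6 = 2
te_E = (11 + 4·14 + 23)/6 = 90/6 = 15
te_F = (11 + 4·13 + 15)/6 = 78/6 = 13
te_G = (1 + 4·4 + 7)/6 = 24/6 = 4
te_H = (1 + 4·3 + 5)/6 = 18/6 = 3
te_I = (2 + 4·4 + 6)/6 = 24/6 = 4
te_J = (4 + 4·6 + 20)/6 = 48/6 = 8

Forward pass:
ES_A = 0; EF_A = 12
ES_B = 0; EF_B = 5
ES_C = max(EF_A=12, EF_B=5) = 12; EF_C = 12+6 = 18
ES_D = max(EF_A=12, EF_B=5) = 12; EF_D = 12+2 = 14
ES_E = 5; EF_E = 5+15 = 20
ES_F = max(EF_C=18, EF_E=20) = 20; EF_F = 20+13 = 33
ES_G = max(EF_A=12, EF_C=18) = 18; EF_G = 18+4 = 22
ES_H = max(EF_B=5, EF_E=20) = 20; EF_H = 20+3 = 23
ES_I = 14; EF_I = 14+4 = 18
ES_J = max(EF_D=14, EF_F=33, EF_G=22, EF_H=23, EF_I=18) = 33; EF_J = 33+8 = 41
Expected project duration μ = 41 weeks. Critical path: B → E → F → J.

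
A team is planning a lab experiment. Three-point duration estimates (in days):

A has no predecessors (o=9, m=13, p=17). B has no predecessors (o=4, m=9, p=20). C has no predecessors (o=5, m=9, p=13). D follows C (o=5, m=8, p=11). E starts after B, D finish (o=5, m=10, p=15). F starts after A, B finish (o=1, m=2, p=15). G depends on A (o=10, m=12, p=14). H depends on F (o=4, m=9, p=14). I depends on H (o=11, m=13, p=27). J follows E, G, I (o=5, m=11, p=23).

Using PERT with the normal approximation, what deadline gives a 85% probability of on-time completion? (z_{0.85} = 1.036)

58.3 days

te_A = (9 + 4·13 + 17)/6 = 78/6 = 13; σ²_A = ((17−9)/6)² = 1.778
te_B = (4 + 4·9 + 20)/6 = 60/6 = 10; σ²_B = ((20−4)/6)² = 7.111
te_C = (5 + 4·9 + 13)/6 = 54/6 = 9; σ²_C = ((13−5)/6)² = 1.778
te_D = (5 + 4·8 + 11)/6 = 48/6 = 8; σ²_D = ((11−5)/6)² = 1.000
te_E = (5 + 4·10 + 15)/6 = 60/6 = 10; σ²_E = ((15−5)/6)² = 2.778
te_F = (1 + 4·2 + 15)/6 = 24/6 = 4; σ²_F = ((15−1)/6)² = 5.444
te_G = (10 + 4·12 + 14)/6 = 72/6 = 12; σ²_G = ((14−10)/6)² = 0.444
te_H = (4 + 4·9 + 14)/6 = 54/6 = 9; σ²_H = ((14−4)/6)² = 2.778
te_I = (11 + 4·13 + 27)/6 = 90/6 = 15; σ²_I = ((27−11)/6)² = 7.111
te_J = (5 + 4·11 + 23)/6 = 72/6 = 12; σ²_J = ((23−5)/6)² = 9.000

Forward pass:
ES_A = 0; EF_A = 13
ES_B = 0; EF_B = 10
ES_C = 0; EF_C = 9
ES_D = 9; EF_D = 9+8 = 17
ES_E = max(EF_B=10, EF_D=17) = 17; EF_E = 17+10 = 27
ES_F = max(EF_A=13, EF_B=10) = 13; EF_F = 13+4 = 17
ES_G = 13; EF_G = 13+12 = 25
ES_H = 17; EF_H = 17+9 = 26
ES_I = 26; EF_I = 26+15 = 41
ES_J = max(EF_E=27, EF_G=25, EF_I=41) = 41; EF_J = 41+12 = 53
Expected project duration μ = 53 days. Critical path: A → F → H → I → J.

Variance along critical path = 1.778 + 5.444 + 2.778 + 7.111 + 9.000 = 26.111; σ = 5.110 days.
D = μ + z·σ = 53 + 1.036·5.110 = 58.3 days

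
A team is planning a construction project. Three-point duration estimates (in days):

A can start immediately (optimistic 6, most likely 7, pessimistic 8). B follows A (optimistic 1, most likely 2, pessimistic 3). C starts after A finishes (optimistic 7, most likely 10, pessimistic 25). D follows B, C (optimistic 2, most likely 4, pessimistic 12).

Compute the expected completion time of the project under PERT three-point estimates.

te_A = (6 + 4·7 + 8)/6 = 42/6 = 7
te_B = (1 + 4·2 + 3)/6 = 12/6 = 2
te_C = (7 + 4·10 + 25)/6 = 72/6 = 12
te_D = (2 + 4·4 + 12)/6 = 30/6 = 5

Forward pass:
ES_A = 0; EF_A = 7
ES_B = 7; EF_B = 7+2 = 9
ES_C = 7; EF_C = 7+12 = 19
ES_D = max(EF_B=9, EF_C=19) = 19; EF_D = 19+5 = 24
Expected project duration μ = 24 days. Critical path: A → C → D.

24 days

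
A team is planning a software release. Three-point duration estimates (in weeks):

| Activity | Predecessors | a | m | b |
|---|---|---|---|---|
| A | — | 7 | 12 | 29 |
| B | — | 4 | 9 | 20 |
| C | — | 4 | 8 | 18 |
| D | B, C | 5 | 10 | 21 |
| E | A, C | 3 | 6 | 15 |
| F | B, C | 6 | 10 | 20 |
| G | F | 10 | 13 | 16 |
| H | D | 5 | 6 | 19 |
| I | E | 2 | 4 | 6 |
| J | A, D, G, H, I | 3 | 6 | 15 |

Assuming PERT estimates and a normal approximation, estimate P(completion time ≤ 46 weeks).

0.884

te_A = (7 + 4·12 + 29)/6 = 84/6 = 14; σ²_A = ((29−7)/6)² = 13.444
te_B = (4 + 4·9 + 20)/6 = 60/6 = 10; σ²_B = ((20−4)/6)² = 7.111
te_C = (4 + 4·8 + 18)/6 = 54/6 = 9; σ²_C = ((18−4)/6)² = 5.444
te_D = (5 + 4·10 + 21)/6 = 66/6 = 11; σ²_D = ((21−5)/6)² = 7.111
te_E = (3 + 4·6 + 15)/6 = 42/6 = 7; σ²_E = ((15−3)/6)² = 4.000
te_F = (6 + 4·10 + 20)/6 = 66/6 = 11; σ²_F = ((20−6)/6)² = 5.444
te_G = (10 + 4·13 + 16)/6 = 78/6 = 13; σ²_G = ((16−10)/6)² = 1.000
te_H = (5 + 4·6 + 19)/6 = 48/6 = 8; σ²_H = ((19−5)/6)² = 5.444
te_I = (2 + 4·4 + 6)/6 = 24/6 = 4; σ²_I = ((6−2)/6)² = 0.444
te_J = (3 + 4·6 + 15)/6 = 42/6 = 7; σ²_J = ((15−3)/6)² = 4.000

Forward pass:
ES_A = 0; EF_A = 14
ES_B = 0; EF_B = 10
ES_C = 0; EF_C = 9
ES_D = max(EF_B=10, EF_C=9) = 10; EF_D = 10+11 = 21
ES_E = max(EF_A=14, EF_C=9) = 14; EF_E = 14+7 = 21
ES_F = max(EF_B=10, EF_C=9) = 10; EF_F = 10+11 = 21
ES_G = 21; EF_G = 21+13 = 34
ES_H = 21; EF_H = 21+8 = 29
ES_I = 21; EF_I = 21+4 = 25
ES_J = max(EF_A=14, EF_D=21, EF_G=34, EF_H=29, EF_I=25) = 34; EF_J = 34+7 = 41
Expected project duration μ = 41 weeks. Critical path: B → F → G → J.

Variance along critical path = 7.111 + 5.444 + 1.000 + 4.000 = 17.556; σ = √17.556 = 4.190 weeks.
Z = (46 − 41) / 4.190 = 1.193
P(T ≤ 46) = Φ(1.193) ≈ 0.884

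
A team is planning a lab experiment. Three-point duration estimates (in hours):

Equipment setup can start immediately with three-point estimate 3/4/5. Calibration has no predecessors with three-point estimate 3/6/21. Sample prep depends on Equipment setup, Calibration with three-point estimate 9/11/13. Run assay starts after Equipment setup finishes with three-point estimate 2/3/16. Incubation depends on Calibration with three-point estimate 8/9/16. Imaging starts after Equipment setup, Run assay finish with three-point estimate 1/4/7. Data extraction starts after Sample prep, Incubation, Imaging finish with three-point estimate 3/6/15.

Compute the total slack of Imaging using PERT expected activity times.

6 hours

te_Equipment setup = (3 + 4·4 + 5)/6 = 24/6 = 4
te_Calibration = (3 + 4·6 + 21)/6 = 48/6 = 8
te_Sample prep = (9 + 4·11 + 13)/6 = 66/6 = 11
te_Run assay = (2 + 4·3 + 16)/6 = 30/6 = 5
te_Incubation = (8 + 4·9 + 16)/6 = 60/6 = 10
te_Imaging = (1 + 4·4 + 7)/6 = 24/6 = 4
te_Data extraction = (3 + 4·6 + 15)/6 = 42/6 = 7

Forward pass:
ES_Equipment setup = 0; EF_Equipment setup = 4
ES_Calibration = 0; EF_Calibration = 8
ES_Sample prep = max(EF_Equipment setup=4, EF_Calibration=8) = 8; EF_Sample prep = 8+11 = 19
ES_Run assay = 4; EF_Run assay = 4+5 = 9
ES_Incubation = 8; EF_Incubation = 8+10 = 18
ES_Imaging = max(EF_Equipment setup=4, EF_Run assay=9) = 9; EF_Imaging = 9+4 = 13
ES_Data extraction = max(EF_Sample prep=19, EF_Incubation=18, EF_Imaging=13) = 19; EF_Data extraction = 19+7 = 26
Expected project duration μ = 26 hours. Critical path: Calibration → Sample prep → Data extraction.

Backward pass:
LF_Data extraction = 26; LS_Data extraction = 26−7 = 19
LF_Imaging = LS_Data extraction = 19; LS_Imaging = 19−4 = 15
LF_Incubation = LS_Data extraction = 19; LS_Incubation = 19−10 = 9
LF_Run assay = LS_Imaging = 15; LS_Run assay = 15−5 = 10
LF_Sample prep = LS_Data extraction = 19; LS_Sample prep = 19−11 = 8
LF_Calibration = min(LS_Sample prep=8, LS_Incubation=9) = 8; LS_Calibration = 8−8 = 0
LF_Equipment setup = min(LS_Sample prep=8, LS_Run assay=10, LS_Imaging=15) = 8; LS_Equipment setup = 8−4 = 4
Slack_Imaging = LS_Imaging − ES_Imaging = 15 − 9 = 6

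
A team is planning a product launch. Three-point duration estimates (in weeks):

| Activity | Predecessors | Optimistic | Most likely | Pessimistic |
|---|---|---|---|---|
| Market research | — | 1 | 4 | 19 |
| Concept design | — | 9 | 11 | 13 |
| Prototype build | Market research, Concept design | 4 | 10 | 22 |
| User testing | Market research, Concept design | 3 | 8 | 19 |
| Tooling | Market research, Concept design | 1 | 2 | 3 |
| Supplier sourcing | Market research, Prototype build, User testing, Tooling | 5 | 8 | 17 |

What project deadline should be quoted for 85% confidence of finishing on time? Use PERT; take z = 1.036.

te_Market research = (1 + 4·4 + 19)/6 = 36/6 = 6; σ²_Market research = ((19−1)/6)² = 9.000
te_Concept design = (9 + 4·11 + 13)/6 = 66/6 = 11; σ²_Concept design = ((13−9)/6)² = 0.444
te_Prototype build = (4 + 4·10 + 22)/6 = 66/6 = 11; σ²_Prototype build = ((22−4)/6)² = 9.000
te_User testing = (3 + 4·8 + 19)/6 = 54/6 = 9; σ²_User testing = ((19−3)/6)² = 7.111
te_Tooling = (1 + 4·2 + 3)/6 = 12/6 = 2; σ²_Tooling = ((3−1)/6)² = 0.111
te_Supplier sourcing = (5 + 4·8 + 17)/6 = 54/6 = 9; σ²_Supplier sourcing = ((17−5)/6)² = 4.000

Forward pass:
ES_Market research = 0; EF_Market research = 6
ES_Concept design = 0; EF_Concept design = 11
ES_Prototype build = max(EF_Market research=6, EF_Concept design=11) = 11; EF_Prototype build = 11+11 = 22
ES_User testing = max(EF_Market research=6, EF_Concept design=11) = 11; EF_User testing = 11+9 = 20
ES_Tooling = max(EF_Market research=6, EF_Concept design=11) = 11; EF_Tooling = 11+2 = 13
ES_Supplier sourcing = max(EF_Market research=6, EF_Prototype build=22, EF_User testing=20, EF_Tooling=13) = 22; EF_Supplier sourcing = 22+9 = 31
Expected project duration μ = 31 weeks. Critical path: Concept design → Prototype build → Supplier sourcing.

Variance along critical path = 0.444 + 9.000 + 4.000 = 13.444; σ = 3.667 weeks.
D = μ + z·σ = 31 + 1.036·3.667 = 34.8 weeks

34.8 weeks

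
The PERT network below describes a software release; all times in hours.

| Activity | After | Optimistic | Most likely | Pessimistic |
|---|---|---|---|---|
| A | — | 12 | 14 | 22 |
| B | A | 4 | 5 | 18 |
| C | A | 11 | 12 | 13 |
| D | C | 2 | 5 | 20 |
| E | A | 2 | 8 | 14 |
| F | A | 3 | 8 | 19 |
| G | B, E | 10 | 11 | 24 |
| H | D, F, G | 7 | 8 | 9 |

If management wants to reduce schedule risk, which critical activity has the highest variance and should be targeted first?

G

te_A = (12 + 4·14 + 22)/6 = 90/6 = 15; σ²_A = ((22−12)/6)² = 2.778
te_B = (4 + 4·5 + 18)/6 = 42/6 = 7; σ²_B = ((18−4)/6)² = 5.444
te_C = (11 + 4·12 + 13)/6 = 72/6 = 12; σ²_C = ((13−11)/6)² = 0.111
te_D = (2 + 4·5 + 20)/6 = 42/6 = 7; σ²_D = ((20−2)/6)² = 9.000
te_E = (2 + 4·8 + 14)/6 = 48/6 = 8; σ²_E = ((14−2)/6)² = 4.000
te_F = (3 + 4·8 + 19)/6 = 54/6 = 9; σ²_F = ((19−3)/6)² = 7.111
te_G = (10 + 4·11 + 24)/6 = 78/6 = 13; σ²_G = ((24−10)/6)² = 5.444
te_H = (7 + 4·8 + 9)/6 = 48/6 = 8; σ²_H = ((9−7)/6)² = 0.111

Forward pass:
ES_A = 0; EF_A = 15
ES_B = 15; EF_B = 15+7 = 22
ES_C = 15; EF_C = 15+12 = 27
ES_D = 27; EF_D = 27+7 = 34
ES_E = 15; EF_E = 15+8 = 23
ES_F = 15; EF_F = 15+9 = 24
ES_G = max(EF_B=22, EF_E=23) = 23; EF_G = 23+13 = 36
ES_H = max(EF_D=34, EF_F=24, EF_G=36) = 36; EF_H = 36+8 = 44
Expected project duration μ = 44 hours. Critical path: A → E → G → H.

Variances on critical path: σ²_A=2.778, σ²_E=4.000, σ²_G=5.444, σ²_H=0.111.
Largest is σ²_G = 5.444.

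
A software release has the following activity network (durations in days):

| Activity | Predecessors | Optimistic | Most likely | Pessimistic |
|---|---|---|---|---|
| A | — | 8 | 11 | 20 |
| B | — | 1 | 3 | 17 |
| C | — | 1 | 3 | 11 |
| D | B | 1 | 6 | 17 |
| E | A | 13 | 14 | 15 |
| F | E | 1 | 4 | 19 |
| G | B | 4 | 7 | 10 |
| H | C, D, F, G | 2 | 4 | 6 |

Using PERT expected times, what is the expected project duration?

te_A = (8 + 4·11 + 20)/6 = 72/6 = 12
te_B = (1 + 4·3 + 17)/6 = 30/6 = 5
te_C = (1 + 4·3 + 11)/6 = 24/6 = 4
te_D = (1 + 4·6 + 17)/6 = 42/6 = 7
te_E = (13 + 4·14 + 15)/6 = 84/6 = 14
te_F = (1 + 4·4 + 19)/6 = 36/6 = 6
te_G = (4 + 4·7 + 10)/6 = 42/6 = 7
te_H = (2 + 4·4 + 6)/6 = 24/6 = 4

Forward pass:
ES_A = 0; EF_A = 12
ES_B = 0; EF_B = 5
ES_C = 0; EF_C = 4
ES_D = 5; EF_D = 5+7 = 12
ES_E = 12; EF_E = 12+14 = 26
ES_F = 26; EF_F = 26+6 = 32
ES_G = 5; EF_G = 5+7 = 12
ES_H = max(EF_C=4, EF_D=12, EF_F=32, EF_G=12) = 32; EF_H = 32+4 = 36
Expected project duration μ = 36 days. Critical path: A → E → F → H.

36 days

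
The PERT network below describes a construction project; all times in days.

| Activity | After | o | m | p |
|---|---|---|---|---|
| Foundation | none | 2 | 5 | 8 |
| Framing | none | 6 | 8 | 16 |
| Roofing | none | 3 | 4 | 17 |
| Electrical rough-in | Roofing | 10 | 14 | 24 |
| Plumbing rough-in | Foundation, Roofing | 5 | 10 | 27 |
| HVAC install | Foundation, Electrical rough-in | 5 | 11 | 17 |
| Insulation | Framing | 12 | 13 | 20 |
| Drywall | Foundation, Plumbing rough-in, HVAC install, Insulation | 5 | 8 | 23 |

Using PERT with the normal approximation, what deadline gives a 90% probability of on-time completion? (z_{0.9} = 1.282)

te_Foundation = (2 + 4·5 + 8)/6 = 30/6 = 5; σ²_Foundation = ((8−2)/6)² = 1.000
te_Framing = (6 + 4·8 + 16)/6 = 54/6 = 9; σ²_Framing = ((16−6)/6)² = 2.778
te_Roofing = (3 + 4·4 + 17)/6 = 36/6 = 6; σ²_Roofing = ((17−3)/6)² = 5.444
te_Electrical rough-in = (10 + 4·14 + 24)/6 = 90/6 = 15; σ²_Electrical rough-in = ((24−10)/6)² = 5.444
te_Plumbing rough-in = (5 + 4·10 + 27)/6 = 72/6 = 12; σ²_Plumbing rough-in = ((27−5)/6)² = 13.444
te_HVAC install = (5 + 4·11 + 17)/6 = 66/6 = 11; σ²_HVAC install = ((17−5)/6)² = 4.000
te_Insulation = (12 + 4·13 + 20)/6 = 84/6 = 14; σ²_Insulation = ((20−12)/6)² = 1.778
te_Drywall = (5 + 4·8 + 23)/6 = 60/6 = 10; σ²_Drywall = ((23−5)/6)² = 9.000

Forward pass:
ES_Foundation = 0; EF_Foundation = 5
ES_Framing = 0; EF_Framing = 9
ES_Roofing = 0; EF_Roofing = 6
ES_Electrical rough-in = 6; EF_Electrical rough-in = 6+15 = 21
ES_Plumbing rough-in = max(EF_Foundation=5, EF_Roofing=6) = 6; EF_Plumbing rough-in = 6+12 = 18
ES_HVAC install = max(EF_Foundation=5, EF_Electrical rough-in=21) = 21; EF_HVAC install = 21+11 = 32
ES_Insulation = 9; EF_Insulation = 9+14 = 23
ES_Drywall = max(EF_Foundation=5, EF_Plumbing rough-in=18, EF_HVAC install=32, EF_Insulation=23) = 32; EF_Drywall = 32+10 = 42
Expected project duration μ = 42 days. Critical path: Roofing → Electrical rough-in → HVAC install → Drywall.

Variance along critical path = 5.444 + 5.444 + 4.000 + 9.000 = 23.889; σ = 4.888 days.
D = μ + z·σ = 42 + 1.282·4.888 = 48.3 days

48.3 days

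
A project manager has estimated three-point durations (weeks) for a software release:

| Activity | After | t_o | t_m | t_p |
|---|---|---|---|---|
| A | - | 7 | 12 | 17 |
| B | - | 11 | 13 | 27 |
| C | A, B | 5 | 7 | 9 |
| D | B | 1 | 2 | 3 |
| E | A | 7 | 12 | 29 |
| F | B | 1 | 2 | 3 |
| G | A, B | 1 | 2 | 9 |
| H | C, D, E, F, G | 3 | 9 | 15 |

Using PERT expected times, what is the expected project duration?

35 weeks

te_A = (7 + 4·12 + 17)/6 = 72/6 = 12
te_B = (11 + 4·13 + 27)/6 = 90/6 = 15
te_C = (5 + 4·7 + 9)/6 = 42/6 = 7
te_D = (1 + 4·2 + 3)/6 = 12/6 = 2
te_E = (7 + 4·12 + 29)/6 = 84/6 = 14
te_F = (1 + 4·2 + 3)/6 = 12/6 = 2
te_G = (1 + 4·2 + 9)/6 = 18/6 = 3
te_H = (3 + 4·9 + 15)/6 = 54/6 = 9

Forward pass:
ES_A = 0; EF_A = 12
ES_B = 0; EF_B = 15
ES_C = max(EF_A=12, EF_B=15) = 15; EF_C = 15+7 = 22
ES_D = 15; EF_D = 15+2 = 17
ES_E = 12; EF_E = 12+14 = 26
ES_F = 15; EF_F = 15+2 = 17
ES_G = max(EF_A=12, EF_B=15) = 15; EF_G = 15+3 = 18
ES_H = max(EF_C=22, EF_D=17, EF_E=26, EF_F=17, EF_G=18) = 26; EF_H = 26+9 = 35
Expected project duration μ = 35 weeks. Critical path: A → E → H.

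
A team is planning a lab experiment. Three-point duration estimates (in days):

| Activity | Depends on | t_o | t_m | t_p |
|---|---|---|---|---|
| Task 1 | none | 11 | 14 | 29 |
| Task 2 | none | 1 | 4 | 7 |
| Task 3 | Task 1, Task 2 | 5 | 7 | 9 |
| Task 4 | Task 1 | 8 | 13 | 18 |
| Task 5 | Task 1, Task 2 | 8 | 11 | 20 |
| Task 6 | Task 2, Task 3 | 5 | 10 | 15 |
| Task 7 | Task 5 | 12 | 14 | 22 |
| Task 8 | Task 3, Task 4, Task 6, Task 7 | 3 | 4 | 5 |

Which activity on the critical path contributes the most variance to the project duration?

Task 1

te_Task 1 = (11 + 4·14 + 29)/6 = 96/6 = 16; σ²_Task 1 = ((29−11)/6)² = 9.000
te_Task 2 = (1 + 4·4 + 7)/6 = 24/6 = 4; σ²_Task 2 = ((7−1)/6)² = 1.000
te_Task 3 = (5 + 4·7 + 9)/6 = 42/6 = 7; σ²_Task 3 = ((9−5)/6)² = 0.444
te_Task 4 = (8 + 4·13 + 18)/6 = 78/6 = 13; σ²_Task 4 = ((18−8)/6)² = 2.778
te_Task 5 = (8 + 4·11 + 20)/6 = 72/6 = 12; σ²_Task 5 = ((20−8)/6)² = 4.000
te_Task 6 = (5 + 4·10 + 15)/6 = 60/6 = 10; σ²_Task 6 = ((15−5)/6)² = 2.778
te_Task 7 = (12 + 4·14 + 22)/6 = 90/6 = 15; σ²_Task 7 = ((22−12)/6)² = 2.778
te_Task 8 = (3 + 4·4 + 5)/6 = 24/6 = 4; σ²_Task 8 = ((5−3)/6)² = 0.111

Forward pass:
ES_Task 1 = 0; EF_Task 1 = 16
ES_Task 2 = 0; EF_Task 2 = 4
ES_Task 3 = max(EF_Task 1=16, EF_Task 2=4) = 16; EF_Task 3 = 16+7 = 23
ES_Task 4 = 16; EF_Task 4 = 16+13 = 29
ES_Task 5 = max(EF_Task 1=16, EF_Task 2=4) = 16; EF_Task 5 = 16+12 = 28
ES_Task 6 = max(EF_Task 2=4, EF_Task 3=23) = 23; EF_Task 6 = 23+10 = 33
ES_Task 7 = 28; EF_Task 7 = 28+15 = 43
ES_Task 8 = max(EF_Task 3=23, EF_Task 4=29, EF_Task 6=33, EF_Task 7=43) = 43; EF_Task 8 = 43+4 = 47
Expected project duration μ = 47 days. Critical path: Task 1 → Task 5 → Task 7 → Task 8.

Variances on critical path: σ²_Task 1=9.000, σ²_Task 5=4.000, σ²_Task 7=2.778, σ²_Task 8=0.111.
Largest is σ²_Task 1 = 9.000.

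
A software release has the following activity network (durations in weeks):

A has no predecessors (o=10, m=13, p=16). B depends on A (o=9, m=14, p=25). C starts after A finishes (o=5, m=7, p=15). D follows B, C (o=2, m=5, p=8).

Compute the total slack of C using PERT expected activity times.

7 weeks

te_A = (10 + 4·13 + 16)/6 = 78/6 = 13
te_B = (9 + 4·14 + 25)/6 = 90/6 = 15
te_C = (5 + 4·7 + 15)/6 = 48/6 = 8
te_D = (2 + 4·5 + 8)/6 = 30/6 = 5

Forward pass:
ES_A = 0; EF_A = 13
ES_B = 13; EF_B = 13+15 = 28
ES_C = 13; EF_C = 13+8 = 21
ES_D = max(EF_B=28, EF_C=21) = 28; EF_D = 28+5 = 33
Expected project duration μ = 33 weeks. Critical path: A → B → D.

Backward pass:
LF_D = 33; LS_D = 33−5 = 28
LF_C = LS_D = 28; LS_C = 28−8 = 20
LF_B = LS_D = 28; LS_B = 28−15 = 13
LF_A = min(LS_B=13, LS_C=20) = 13; LS_A = 13−13 = 0
Slack_C = LS_C − ES_C = 20 − 13 = 7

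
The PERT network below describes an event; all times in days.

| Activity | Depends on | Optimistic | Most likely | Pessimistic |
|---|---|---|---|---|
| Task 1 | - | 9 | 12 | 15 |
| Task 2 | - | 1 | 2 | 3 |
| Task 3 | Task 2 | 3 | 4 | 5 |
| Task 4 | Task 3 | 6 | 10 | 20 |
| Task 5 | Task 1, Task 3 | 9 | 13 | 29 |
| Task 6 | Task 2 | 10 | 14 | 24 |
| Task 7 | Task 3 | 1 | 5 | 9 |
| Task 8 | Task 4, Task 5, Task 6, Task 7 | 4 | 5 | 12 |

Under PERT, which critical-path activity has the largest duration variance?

te_Task 1 = (9 + 4·12 + 15)/6 = 72/6 = 12; σ²_Task 1 = ((15−9)/6)² = 1.000
te_Task 2 = (1 + 4·2 + 3)/6 = 12/6 = 2; σ²_Task 2 = ((3−1)/6)² = 0.111
te_Task 3 = (3 + 4·4 + 5)/6 = 24/6 = 4; σ²_Task 3 = ((5−3)/6)² = 0.111
te_Task 4 = (6 + 4·10 + 20)/6 = 66/6 = 11; σ²_Task 4 = ((20−6)/6)² = 5.444
te_Task 5 = (9 + 4·13 + 29)/6 = 90/6 = 15; σ²_Task 5 = ((29−9)/6)² = 11.111
te_Task 6 = (10 + 4·14 + 24)/6 = 90/6 = 15; σ²_Task 6 = ((24−10)/6)² = 5.444
te_Task 7 = (1 + 4·5 + 9)/6 = 30/6 = 5; σ²_Task 7 = ((9−1)/6)² = 1.778
te_Task 8 = (4 + 4·5 + 12)/6 = 36/6 = 6; σ²_Task 8 = ((12−4)/6)² = 1.778

Forward pass:
ES_Task 1 = 0; EF_Task 1 = 12
ES_Task 2 = 0; EF_Task 2 = 2
ES_Task 3 = 2; EF_Task 3 = 2+4 = 6
ES_Task 4 = 6; EF_Task 4 = 6+11 = 17
ES_Task 5 = max(EF_Task 1=12, EF_Task 3=6) = 12; EF_Task 5 = 12+15 = 27
ES_Task 6 = 2; EF_Task 6 = 2+15 = 17
ES_Task 7 = 6; EF_Task 7 = 6+5 = 11
ES_Task 8 = max(EF_Task 4=17, EF_Task 5=27, EF_Task 6=17, EF_Task 7=11) = 27; EF_Task 8 = 27+6 = 33
Expected project duration μ = 33 days. Critical path: Task 1 → Task 5 → Task 8.

Variances on critical path: σ²_Task 1=1.000, σ²_Task 5=11.111, σ²_Task 8=1.778.
Largest is σ²_Task 5 = 11.111.

Task 5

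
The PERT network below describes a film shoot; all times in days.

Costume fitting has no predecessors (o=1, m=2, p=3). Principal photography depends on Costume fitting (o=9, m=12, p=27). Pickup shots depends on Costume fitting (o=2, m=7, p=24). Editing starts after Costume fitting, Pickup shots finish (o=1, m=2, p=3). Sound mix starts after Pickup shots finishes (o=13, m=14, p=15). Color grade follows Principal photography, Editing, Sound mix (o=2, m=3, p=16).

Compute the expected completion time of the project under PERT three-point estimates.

te_Costume fitting = (1 + 4·2 + 3)/6 = 12/6 = 2
te_Principal photography = (9 + 4·12 + 27)/6 = 84/6 = 14
te_Pickup shots = (2 + 4·7 + 24)/6 = 54/6 = 9
te_Editing = (1 + 4·2 + 3)/6 = 12/6 = 2
te_Sound mix = (13 + 4·14 + 15)/6 = 84/6 = 14
te_Color grade = (2 + 4·3 + 16)/6 = 30/6 = 5

Forward pass:
ES_Costume fitting = 0; EF_Costume fitting = 2
ES_Principal photography = 2; EF_Principal photography = 2+14 = 16
ES_Pickup shots = 2; EF_Pickup shots = 2+9 = 11
ES_Editing = max(EF_Costume fitting=2, EF_Pickup shots=11) = 11; EF_Editing = 11+2 = 13
ES_Sound mix = 11; EF_Sound mix = 11+14 = 25
ES_Color grade = max(EF_Principal photography=16, EF_Editing=13, EF_Sound mix=25) = 25; EF_Color grade = 25+5 = 30
Expected project duration μ = 30 days. Critical path: Costume fitting → Pickup shots → Sound mix → Color grade.

30 days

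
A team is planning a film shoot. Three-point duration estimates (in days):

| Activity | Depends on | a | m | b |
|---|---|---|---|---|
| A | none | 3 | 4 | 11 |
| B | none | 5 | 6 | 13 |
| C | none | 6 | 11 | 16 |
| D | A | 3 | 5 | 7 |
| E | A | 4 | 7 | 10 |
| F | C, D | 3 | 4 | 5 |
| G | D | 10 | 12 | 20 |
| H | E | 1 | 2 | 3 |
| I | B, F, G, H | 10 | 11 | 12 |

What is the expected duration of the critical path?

34 days

te_A = (3 + 4·4 + 11)/6 = 30/6 = 5
te_B = (5 + 4·6 + 13)/6 = 42/6 = 7
te_C = (6 + 4·11 + 16)/6 = 66/6 = 11
te_D = (3 + 4·5 + 7)/6 = 30/6 = 5
te_E = (4 + 4·7 + 10)/6 = 42/6 = 7
te_F = (3 + 4·4 + 5)/6 = 24/6 = 4
te_G = (10 + 4·12 + 20)/6 = 78/6 = 13
te_H = (1 + 4·2 + 3)/6 = 12/6 = 2
te_I = (10 + 4·11 + 12)/6 = 66/6 = 11

Forward pass:
ES_A = 0; EF_A = 5
ES_B = 0; EF_B = 7
ES_C = 0; EF_C = 11
ES_D = 5; EF_D = 5+5 = 10
ES_E = 5; EF_E = 5+7 = 12
ES_F = max(EF_C=11, EF_D=10) = 11; EF_F = 11+4 = 15
ES_G = 10; EF_G = 10+13 = 23
ES_H = 12; EF_H = 12+2 = 14
ES_I = max(EF_B=7, EF_F=15, EF_G=23, EF_H=14) = 23; EF_I = 23+11 = 34
Expected project duration μ = 34 days. Critical path: A → D → G → I.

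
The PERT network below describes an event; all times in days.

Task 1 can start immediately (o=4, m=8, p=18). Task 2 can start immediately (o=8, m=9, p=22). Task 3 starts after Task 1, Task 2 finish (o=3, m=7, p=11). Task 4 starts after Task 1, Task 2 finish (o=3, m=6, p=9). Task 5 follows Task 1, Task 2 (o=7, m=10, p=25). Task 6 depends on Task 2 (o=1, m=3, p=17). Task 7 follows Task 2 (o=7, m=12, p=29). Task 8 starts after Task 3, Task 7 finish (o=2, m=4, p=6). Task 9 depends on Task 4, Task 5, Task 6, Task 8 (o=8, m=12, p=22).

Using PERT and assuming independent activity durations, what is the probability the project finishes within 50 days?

te_Task 1 = (4 + 4·8 + 18)/6 = 54/6 = 9; σ²_Task 1 = ((18−4)/6)² = 5.444
te_Task 2 = (8 + 4·9 + 22)/6 = 66/6 = 11; σ²_Task 2 = ((22−8)/6)² = 5.444
te_Task 3 = (3 + 4·7 + 11)/6 = 42/6 = 7; σ²_Task 3 = ((11−3)/6)² = 1.778
te_Task 4 = (3 + 4·6 + 9)/6 = 36/6 = 6; σ²_Task 4 = ((9−3)/6)² = 1.000
te_Task 5 = (7 + 4·10 + 25)/6 = 72/6 = 12; σ²_Task 5 = ((25−7)/6)² = 9.000
te_Task 6 = (1 + 4·3 + 17)/6 = 30/6 = 5; σ²_Task 6 = ((17−1)/6)² = 7.111
te_Task 7 = (7 + 4·12 + 29)/6 = 84/6 = 14; σ²_Task 7 = ((29−7)/6)² = 13.444
te_Task 8 = (2 + 4·4 + 6)/6 = 24/6 = 4; σ²_Task 8 = ((6−2)/6)² = 0.444
te_Task 9 = (8 + 4·12 + 22)/6 = 78/6 = 13; σ²_Task 9 = ((22−8)/6)² = 5.444

Forward pass:
ES_Task 1 = 0; EF_Task 1 = 9
ES_Task 2 = 0; EF_Task 2 = 11
ES_Task 3 = max(EF_Task 1=9, EF_Task 2=11) = 11; EF_Task 3 = 11+7 = 18
ES_Task 4 = max(EF_Task 1=9, EF_Task 2=11) = 11; EF_Task 4 = 11+6 = 17
ES_Task 5 = max(EF_Task 1=9, EF_Task 2=11) = 11; EF_Task 5 = 11+12 = 23
ES_Task 6 = 11; EF_Task 6 = 11+5 = 16
ES_Task 7 = 11; EF_Task 7 = 11+14 = 25
ES_Task 8 = max(EF_Task 3=18, EF_Task 7=25) = 25; EF_Task 8 = 25+4 = 29
ES_Task 9 = max(EF_Task 4=17, EF_Task 5=23, EF_Task 6=16, EF_Task 8=29) = 29; EF_Task 9 = 29+13 = 42
Expected project duration μ = 42 days. Critical path: Task 2 → Task 7 → Task 8 → Task 9.

Variance along critical path = 5.444 + 13.444 + 0.444 + 5.444 = 24.778; σ = √24.778 = 4.978 days.
Z = (50 − 42) / 4.978 = 1.607
P(T ≤ 50) = Φ(1.607) ≈ 0.946

0.946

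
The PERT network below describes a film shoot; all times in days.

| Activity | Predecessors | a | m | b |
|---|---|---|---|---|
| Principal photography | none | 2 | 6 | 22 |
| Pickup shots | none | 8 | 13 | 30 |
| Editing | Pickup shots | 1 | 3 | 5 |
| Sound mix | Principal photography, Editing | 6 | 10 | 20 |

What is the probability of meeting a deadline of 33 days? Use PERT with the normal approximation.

te_Principal photography = (2 + 4·6 + 22)/6 = 48/6 = 8; σ²_Principal photography = ((22−2)/6)² = 11.111
te_Pickup shots = (8 + 4·13 + 30)/6 = 90/6 = 15; σ²_Pickup shots = ((30−8)/6)² = 13.444
te_Editing = (1 + 4·3 + 5)/6 = 18/6 = 3; σ²_Editing = ((5−1)/6)² = 0.444
te_Sound mix = (6 + 4·10 + 20)/6 = 66/6 = 11; σ²_Sound mix = ((20−6)/6)² = 5.444

Forward pass:
ES_Principal photography = 0; EF_Principal photography = 8
ES_Pickup shots = 0; EF_Pickup shots = 15
ES_Editing = 15; EF_Editing = 15+3 = 18
ES_Sound mix = max(EF_Principal photography=8, EF_Editing=18) = 18; EF_Sound mix = 18+11 = 29
Expected project duration μ = 29 days. Critical path: Pickup shots → Editing → Sound mix.

Variance along critical path = 13.444 + 0.444 + 5.444 = 19.333; σ = √19.333 = 4.397 days.
Z = (33 − 29) / 4.397 = 0.910
P(T ≤ 33) = Φ(0.910) ≈ 0.819

0.819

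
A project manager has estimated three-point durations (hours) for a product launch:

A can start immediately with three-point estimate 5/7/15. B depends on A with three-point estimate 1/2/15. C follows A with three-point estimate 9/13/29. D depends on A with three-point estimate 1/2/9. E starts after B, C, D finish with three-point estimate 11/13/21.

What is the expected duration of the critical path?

37 hours

te_A = (5 + 4·7 + 15)/6 = 48/6 = 8
te_B = (1 + 4·2 + 15)/6 = 24/6 = 4
te_C = (9 + 4·13 + 29)/6 = 90/6 = 15
te_D = (1 + 4·2 + 9)/6 = 18/6 = 3
te_E = (11 + 4·13 + 21)/6 = 84/6 = 14

Forward pass:
ES_A = 0; EF_A = 8
ES_B = 8; EF_B = 8+4 = 12
ES_C = 8; EF_C = 8+15 = 23
ES_D = 8; EF_D = 8+3 = 11
ES_E = max(EF_B=12, EF_C=23, EF_D=11) = 23; EF_E = 23+14 = 37
Expected project duration μ = 37 hours. Critical path: A → C → E.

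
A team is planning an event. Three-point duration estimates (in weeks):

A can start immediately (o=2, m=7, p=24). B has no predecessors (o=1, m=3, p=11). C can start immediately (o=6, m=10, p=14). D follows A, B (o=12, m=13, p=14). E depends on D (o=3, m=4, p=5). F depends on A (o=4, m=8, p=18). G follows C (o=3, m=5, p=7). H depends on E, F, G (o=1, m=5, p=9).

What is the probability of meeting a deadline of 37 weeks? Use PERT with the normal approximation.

0.937

te_A = (2 + 4·7 + 24)/6 = 54/6 = 9; σ²_A = ((24−2)/6)² = 13.444
te_B = (1 + 4·3 + 11)/6 = 24/6 = 4; σ²_B = ((11−1)/6)² = 2.778
te_C = (6 + 4·10 + 14)/6 = 60/6 = 10; σ²_C = ((14−6)/6)² = 1.778
te_D = (12 + 4·13 + 14)/6 = 78/6 = 13; σ²_D = ((14−12)/6)² = 0.111
te_E = (3 + 4·4 + 5)/6 = 24/6 = 4; σ²_E = ((5−3)/6)² = 0.111
te_F = (4 + 4·8 + 18)/6 = 54/6 = 9; σ²_F = ((18−4)/6)² = 5.444
te_G = (3 + 4·5 + 7)/6 = 30/6 = 5; σ²_G = ((7−3)/6)² = 0.444
te_H = (1 + 4·5 + 9)/6 = 30/6 = 5; σ²_H = ((9−1)/6)² = 1.778

Forward pass:
ES_A = 0; EF_A = 9
ES_B = 0; EF_B = 4
ES_C = 0; EF_C = 10
ES_D = max(EF_A=9, EF_B=4) = 9; EF_D = 9+13 = 22
ES_E = 22; EF_E = 22+4 = 26
ES_F = 9; EF_F = 9+9 = 18
ES_G = 10; EF_G = 10+5 = 15
ES_H = max(EF_E=26, EF_F=18, EF_G=15) = 26; EF_H = 26+5 = 31
Expected project duration μ = 31 weeks. Critical path: A → D → E → H.

Variance along critical path = 13.444 + 0.111 + 0.111 + 1.778 = 15.444; σ = √15.444 = 3.930 weeks.
Z = (37 − 31) / 3.930 = 1.527
P(T ≤ 37) = Φ(1.527) ≈ 0.937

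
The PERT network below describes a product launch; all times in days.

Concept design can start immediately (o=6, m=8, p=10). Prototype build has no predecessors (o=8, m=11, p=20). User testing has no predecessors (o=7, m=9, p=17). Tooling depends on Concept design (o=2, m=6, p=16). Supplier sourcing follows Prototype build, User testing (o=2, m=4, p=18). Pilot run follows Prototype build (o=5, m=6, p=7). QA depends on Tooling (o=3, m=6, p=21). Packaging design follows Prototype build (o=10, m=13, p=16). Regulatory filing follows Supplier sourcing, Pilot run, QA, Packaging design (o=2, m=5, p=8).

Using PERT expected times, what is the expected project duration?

te_Concept design = (6 + 4·8 + 10)/6 = 48/6 = 8
te_Prototype build = (8 + 4·11 + 20)/6 = 72/6 = 12
te_User testing = (7 + 4·9 + 17)/6 = 60/6 = 10
te_Tooling = (2 + 4·6 + 16)/6 = 42/6 = 7
te_Supplier sourcing = (2 + 4·4 + 18)/6 = 36/6 = 6
te_Pilot run = (5 + 4·6 + 7)/6 = 36/6 = 6
te_QA = (3 + 4·6 + 21)/6 = 48/6 = 8
te_Packaging design = (10 + 4·13 + 16)/6 = 78/6 = 13
te_Regulatory filing = (2 + 4·5 + 8)/6 = 30/6 = 5

Forward pass:
ES_Concept design = 0; EF_Concept design = 8
ES_Prototype build = 0; EF_Prototype build = 12
ES_User testing = 0; EF_User testing = 10
ES_Tooling = 8; EF_Tooling = 8+7 = 15
ES_Supplier sourcing = max(EF_Prototype build=12, EF_User testing=10) = 12; EF_Supplier sourcing = 12+6 = 18
ES_Pilot run = 12; EF_Pilot run = 12+6 = 18
ES_QA = 15; EF_QA = 15+8 = 23
ES_Packaging design = 12; EF_Packaging design = 12+13 = 25
ES_Regulatory filing = max(EF_Supplier sourcing=18, EF_Pilot run=18, EF_QA=23, EF_Packaging design=25) = 25; EF_Regulatory filing = 25+5 = 30
Expected project duration μ = 30 days. Critical path: Prototype build → Packaging design → Regulatory filing.

30 days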